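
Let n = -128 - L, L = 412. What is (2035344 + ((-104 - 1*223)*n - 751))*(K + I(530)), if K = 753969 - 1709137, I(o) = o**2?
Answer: -1490923196364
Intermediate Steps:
n = -540 (n = -128 - 1*412 = -128 - 412 = -540)
K = -955168
(2035344 + ((-104 - 1*223)*n - 751))*(K + I(530)) = (2035344 + ((-104 - 1*223)*(-540) - 751))*(-955168 + 530**2) = (2035344 + ((-104 - 223)*(-540) - 751))*(-955168 + 280900) = (2035344 + (-327*(-540) - 751))*(-674268) = (2035344 + (176580 - 751))*(-674268) = (2035344 + 175829)*(-674268) = 2211173*(-674268) = -1490923196364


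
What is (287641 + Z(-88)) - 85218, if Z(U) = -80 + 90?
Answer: 202433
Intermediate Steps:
Z(U) = 10
(287641 + Z(-88)) - 85218 = (287641 + 10) - 85218 = 287651 - 85218 = 202433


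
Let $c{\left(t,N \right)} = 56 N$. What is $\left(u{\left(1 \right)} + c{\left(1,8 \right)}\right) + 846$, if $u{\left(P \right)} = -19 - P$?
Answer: $1274$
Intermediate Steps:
$\left(u{\left(1 \right)} + c{\left(1,8 \right)}\right) + 846 = \left(\left(-19 - 1\right) + 56 \cdot 8\right) + 846 = \left(\left(-19 - 1\right) + 448\right) + 846 = \left(-20 + 448\right) + 846 = 428 + 846 = 1274$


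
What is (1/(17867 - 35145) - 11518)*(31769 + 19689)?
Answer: -5120276960645/8639 ≈ -5.9269e+8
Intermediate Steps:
(1/(17867 - 35145) - 11518)*(31769 + 19689) = (1/(-17278) - 11518)*51458 = (-1/17278 - 11518)*51458 = -199008005/17278*51458 = -5120276960645/8639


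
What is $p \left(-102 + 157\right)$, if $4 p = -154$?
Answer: $- \frac{4235}{2} \approx -2117.5$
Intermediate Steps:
$p = - \frac{77}{2}$ ($p = \frac{1}{4} \left(-154\right) = - \frac{77}{2} \approx -38.5$)
$p \left(-102 + 157\right) = - \frac{77 \left(-102 + 157\right)}{2} = \left(- \frac{77}{2}\right) 55 = - \frac{4235}{2}$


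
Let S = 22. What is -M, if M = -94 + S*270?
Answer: -5846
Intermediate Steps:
M = 5846 (M = -94 + 22*270 = -94 + 5940 = 5846)
-M = -1*5846 = -5846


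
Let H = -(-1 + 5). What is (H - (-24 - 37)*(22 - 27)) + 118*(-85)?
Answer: -10339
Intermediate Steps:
H = -4 (H = -1*4 = -4)
(H - (-24 - 37)*(22 - 27)) + 118*(-85) = (-4 - (-24 - 37)*(22 - 27)) + 118*(-85) = (-4 - (-61)*(-5)) - 10030 = (-4 - 1*305) - 10030 = (-4 - 305) - 10030 = -309 - 10030 = -10339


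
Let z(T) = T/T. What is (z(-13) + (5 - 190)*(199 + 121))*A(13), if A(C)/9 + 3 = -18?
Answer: 11188611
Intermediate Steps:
z(T) = 1
A(C) = -189 (A(C) = -27 + 9*(-18) = -27 - 162 = -189)
(z(-13) + (5 - 190)*(199 + 121))*A(13) = (1 + (5 - 190)*(199 + 121))*(-189) = (1 - 185*320)*(-189) = (1 - 59200)*(-189) = -59199*(-189) = 11188611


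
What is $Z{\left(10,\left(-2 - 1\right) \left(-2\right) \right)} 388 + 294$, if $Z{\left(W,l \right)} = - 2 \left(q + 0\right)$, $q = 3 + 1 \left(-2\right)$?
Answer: $-482$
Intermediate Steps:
$q = 1$ ($q = 3 - 2 = 1$)
$Z{\left(W,l \right)} = -2$ ($Z{\left(W,l \right)} = - 2 \left(1 + 0\right) = \left(-2\right) 1 = -2$)
$Z{\left(10,\left(-2 - 1\right) \left(-2\right) \right)} 388 + 294 = \left(-2\right) 388 + 294 = -776 + 294 = -482$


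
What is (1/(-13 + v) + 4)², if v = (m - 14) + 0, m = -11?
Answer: 22801/1444 ≈ 15.790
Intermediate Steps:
v = -25 (v = (-11 - 14) + 0 = -25 + 0 = -25)
(1/(-13 + v) + 4)² = (1/(-13 - 25) + 4)² = (1/(-38) + 4)² = (-1/38 + 4)² = (151/38)² = 22801/1444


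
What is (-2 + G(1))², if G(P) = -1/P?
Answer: 9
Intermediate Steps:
(-2 + G(1))² = (-2 - 1/1)² = (-2 - 1*1)² = (-2 - 1)² = (-3)² = 9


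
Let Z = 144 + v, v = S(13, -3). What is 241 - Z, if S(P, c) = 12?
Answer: 85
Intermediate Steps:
v = 12
Z = 156 (Z = 144 + 12 = 156)
241 - Z = 241 - 1*156 = 241 - 156 = 85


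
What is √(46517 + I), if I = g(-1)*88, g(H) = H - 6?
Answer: √45901 ≈ 214.25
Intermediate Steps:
g(H) = -6 + H
I = -616 (I = (-6 - 1)*88 = -7*88 = -616)
√(46517 + I) = √(46517 - 616) = √45901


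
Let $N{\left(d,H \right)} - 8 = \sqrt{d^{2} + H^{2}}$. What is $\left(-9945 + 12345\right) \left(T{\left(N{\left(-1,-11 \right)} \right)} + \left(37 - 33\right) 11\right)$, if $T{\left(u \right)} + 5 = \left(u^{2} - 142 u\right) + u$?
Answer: $-2167200 - 300000 \sqrt{122} \approx -5.4808 \cdot 10^{6}$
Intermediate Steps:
$N{\left(d,H \right)} = 8 + \sqrt{H^{2} + d^{2}}$ ($N{\left(d,H \right)} = 8 + \sqrt{d^{2} + H^{2}} = 8 + \sqrt{H^{2} + d^{2}}$)
$T{\left(u \right)} = -5 + u^{2} - 141 u$ ($T{\left(u \right)} = -5 + \left(\left(u^{2} - 142 u\right) + u\right) = -5 + \left(u^{2} - 141 u\right) = -5 + u^{2} - 141 u$)
$\left(-9945 + 12345\right) \left(T{\left(N{\left(-1,-11 \right)} \right)} + \left(37 - 33\right) 11\right) = \left(-9945 + 12345\right) \left(\left(-5 + \left(8 + \sqrt{\left(-11\right)^{2} + \left(-1\right)^{2}}\right)^{2} - 141 \left(8 + \sqrt{\left(-11\right)^{2} + \left(-1\right)^{2}}\right)\right) + \left(37 - 33\right) 11\right) = 2400 \left(\left(-5 + \left(8 + \sqrt{121 + 1}\right)^{2} - 141 \left(8 + \sqrt{121 + 1}\right)\right) + 4 \cdot 11\right) = 2400 \left(\left(-5 + \left(8 + \sqrt{122}\right)^{2} - 141 \left(8 + \sqrt{122}\right)\right) + 44\right) = 2400 \left(\left(-5 + \left(8 + \sqrt{122}\right)^{2} - \left(1128 + 141 \sqrt{122}\right)\right) + 44\right) = 2400 \left(\left(-1133 + \left(8 + \sqrt{122}\right)^{2} - 141 \sqrt{122}\right) + 44\right) = 2400 \left(-1089 + \left(8 + \sqrt{122}\right)^{2} - 141 \sqrt{122}\right) = -2613600 - 338400 \sqrt{122} + 2400 \left(8 + \sqrt{122}\right)^{2}$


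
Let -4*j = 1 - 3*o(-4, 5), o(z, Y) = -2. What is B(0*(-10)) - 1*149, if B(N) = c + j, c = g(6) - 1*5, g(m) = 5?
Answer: -603/4 ≈ -150.75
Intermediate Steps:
c = 0 (c = 5 - 1*5 = 5 - 5 = 0)
j = -7/4 (j = -(1 - 3*(-2))/4 = -(1 + 6)/4 = -¼*7 = -7/4 ≈ -1.7500)
B(N) = -7/4 (B(N) = 0 - 7/4 = -7/4)
B(0*(-10)) - 1*149 = -7/4 - 1*149 = -7/4 - 149 = -603/4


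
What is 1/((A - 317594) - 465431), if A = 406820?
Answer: -1/376205 ≈ -2.6581e-6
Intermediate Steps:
1/((A - 317594) - 465431) = 1/((406820 - 317594) - 465431) = 1/(89226 - 465431) = 1/(-376205) = -1/376205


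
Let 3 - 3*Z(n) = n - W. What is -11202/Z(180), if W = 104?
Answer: 33606/73 ≈ 460.36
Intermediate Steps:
Z(n) = 107/3 - n/3 (Z(n) = 1 - (n - 1*104)/3 = 1 - (n - 104)/3 = 1 - (-104 + n)/3 = 1 + (104/3 - n/3) = 107/3 - n/3)
-11202/Z(180) = -11202/(107/3 - ⅓*180) = -11202/(107/3 - 60) = -11202/(-73/3) = -11202*(-3/73) = 33606/73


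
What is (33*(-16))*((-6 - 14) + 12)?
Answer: 4224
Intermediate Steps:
(33*(-16))*((-6 - 14) + 12) = -528*(-20 + 12) = -528*(-8) = 4224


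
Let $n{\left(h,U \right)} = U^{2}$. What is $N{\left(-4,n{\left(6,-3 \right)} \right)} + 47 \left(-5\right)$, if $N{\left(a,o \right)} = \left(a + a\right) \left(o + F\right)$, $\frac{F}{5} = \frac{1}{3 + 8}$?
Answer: $- \frac{3417}{11} \approx -310.64$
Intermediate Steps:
$F = \frac{5}{11}$ ($F = \frac{5}{3 + 8} = \frac{5}{11} \approx 0.45455$)
$N{\left(a,o \right)} = 2 a \left(\frac{5}{11} + o\right)$ ($N{\left(a,o \right)} = \left(a + a\right) \left(o + \frac{5}{11}\right) = 2 a \left(\frac{5}{11} + o\right)$)
$N{\left(-4,n{\left(6,-3 \right)} \right)} + 47 \left(-5\right) = \frac{2}{11} \left(-4\right) \left(5 + 11 \left(-3\right)^{2}\right) + 47 \left(-5\right) = \frac{2}{11} \left(-4\right) \left(5 + 11 \cdot 9\right) - 235 = \frac{2}{11} \left(-4\right) \left(5 + 99\right) - 235 = \frac{2}{11} \left(-4\right) 104 - 235 = - \frac{832}{11} - 235 = - \frac{3417}{11}$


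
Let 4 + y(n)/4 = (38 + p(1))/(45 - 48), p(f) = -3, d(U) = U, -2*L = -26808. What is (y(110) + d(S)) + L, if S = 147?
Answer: 40465/3 ≈ 13488.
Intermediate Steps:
L = 13404 (L = -½*(-26808) = 13404)
y(n) = -188/3 (y(n) = -16 + 4*((38 - 3)/(45 - 48)) = -16 + 4*(35/(-3)) = -16 + 4*(35*(-⅓)) = -16 + 4*(-35/3) = -16 - 140/3 = -188/3)
(y(110) + d(S)) + L = (-188/3 + 147) + 13404 = 253/3 + 13404 = 40465/3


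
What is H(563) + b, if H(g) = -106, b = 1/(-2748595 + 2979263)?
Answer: -24450807/230668 ≈ -106.00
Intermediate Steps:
b = 1/230668 ≈ 4.3352e-6
H(563) + b = -106 + 1/230668 = -24450807/230668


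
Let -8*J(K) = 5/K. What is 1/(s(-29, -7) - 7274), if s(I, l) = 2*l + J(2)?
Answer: -16/116613 ≈ -0.00013721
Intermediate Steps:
J(K) = -5/(8*K)
s(I, l) = -5/16 + 2*l (s(I, l) = 2*l - 5/8/2 = 2*l - 5/8*½ = 2*l - 5/16 = -5/16 + 2*l)
1/(s(-29, -7) - 7274) = 1/((-5/16 + 2*(-7)) - 7274) = 1/((-5/16 - 14) - 7274) = 1/(-229/16 - 7274) = 1/(-116613/16) = -16/116613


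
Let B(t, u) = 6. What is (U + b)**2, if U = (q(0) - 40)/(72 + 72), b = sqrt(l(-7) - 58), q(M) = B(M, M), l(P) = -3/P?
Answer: (119 - 72*I*sqrt(2821))**2/254016 ≈ -57.516 - 3.583*I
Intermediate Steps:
q(M) = 6
b = I*sqrt(2821)/7 (b = sqrt(-3/(-7) - 58) = sqrt(-3*(-1/7) - 58) = sqrt(3/7 - 58) = sqrt(-403/7) = I*sqrt(2821)/7 ≈ 7.5876*I)
U = -17/72 (U = (6 - 40)/(72 + 72) = -34/144 = -34*1/144 = -17/72 ≈ -0.23611)
(U + b)**2 = (-17/72 + I*sqrt(2821)/7)**2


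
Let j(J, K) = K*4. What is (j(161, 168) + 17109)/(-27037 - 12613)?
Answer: -17781/39650 ≈ -0.44845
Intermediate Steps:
j(J, K) = 4*K
(j(161, 168) + 17109)/(-27037 - 12613) = (4*168 + 17109)/(-27037 - 12613) = (672 + 17109)/(-39650) = 17781*(-1/39650) = -17781/39650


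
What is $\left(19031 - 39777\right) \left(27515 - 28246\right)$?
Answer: $15165326$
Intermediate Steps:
$\left(19031 - 39777\right) \left(27515 - 28246\right) = \left(-20746\right) \left(-731\right) = 15165326$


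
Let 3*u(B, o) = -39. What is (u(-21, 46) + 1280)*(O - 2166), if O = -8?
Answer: -2754458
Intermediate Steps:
u(B, o) = -13 (u(B, o) = (1/3)*(-39) = -13)
(u(-21, 46) + 1280)*(O - 2166) = (-13 + 1280)*(-8 - 2166) = 1267*(-2174) = -2754458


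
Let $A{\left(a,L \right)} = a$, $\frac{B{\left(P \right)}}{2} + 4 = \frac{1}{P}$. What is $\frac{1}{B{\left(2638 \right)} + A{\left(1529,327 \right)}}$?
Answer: $\frac{1319}{2006200} \approx 0.00065746$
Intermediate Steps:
$B{\left(P \right)} = -8 + \frac{2}{P}$
$\frac{1}{B{\left(2638 \right)} + A{\left(1529,327 \right)}} = \frac{1}{\left(-8 + \frac{2}{2638}\right) + 1529} = \frac{1}{\left(-8 + 2 \cdot \frac{1}{2638}\right) + 1529} = \frac{1}{\left(-8 + \frac{1}{1319}\right) + 1529} = \frac{1}{- \frac{10551}{1319} + 1529} = \frac{1}{\frac{2006200}{1319}} = \frac{1319}{2006200}$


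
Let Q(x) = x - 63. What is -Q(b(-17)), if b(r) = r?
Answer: 80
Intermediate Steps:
Q(x) = -63 + x
-Q(b(-17)) = -(-63 - 17) = -1*(-80) = 80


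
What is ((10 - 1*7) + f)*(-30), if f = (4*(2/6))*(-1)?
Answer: -50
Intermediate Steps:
f = -4/3 (f = (4*(2*(⅙)))*(-1) = (4*(⅓))*(-1) = (4/3)*(-1) = -4/3 ≈ -1.3333)
((10 - 1*7) + f)*(-30) = ((10 - 1*7) - 4/3)*(-30) = ((10 - 7) - 4/3)*(-30) = (3 - 4/3)*(-30) = (5/3)*(-30) = -50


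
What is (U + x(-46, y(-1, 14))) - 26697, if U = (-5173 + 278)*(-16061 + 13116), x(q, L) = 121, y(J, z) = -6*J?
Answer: 14389199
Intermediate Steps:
U = 14415775 (U = -4895*(-2945) = 14415775)
(U + x(-46, y(-1, 14))) - 26697 = (14415775 + 121) - 26697 = 14415896 - 26697 = 14389199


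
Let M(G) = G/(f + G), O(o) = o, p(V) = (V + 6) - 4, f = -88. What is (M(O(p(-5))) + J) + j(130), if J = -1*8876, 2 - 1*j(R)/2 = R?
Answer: -831009/91 ≈ -9132.0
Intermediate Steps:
j(R) = 4 - 2*R
J = -8876
p(V) = 2 + V (p(V) = (6 + V) - 4 = 2 + V)
M(G) = G/(-88 + G)
(M(O(p(-5))) + J) + j(130) = ((2 - 5)/(-88 + (2 - 5)) - 8876) + (4 - 2*130) = (-3/(-88 - 3) - 8876) + (4 - 260) = (-3/(-91) - 8876) - 256 = (-3*(-1/91) - 8876) - 256 = (3/91 - 8876) - 256 = -807713/91 - 256 = -831009/91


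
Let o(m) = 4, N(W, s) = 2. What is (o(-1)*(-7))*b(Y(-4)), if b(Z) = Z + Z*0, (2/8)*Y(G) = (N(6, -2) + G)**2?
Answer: -448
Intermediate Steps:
Y(G) = 4*(2 + G)**2
b(Z) = Z (b(Z) = Z + 0 = Z)
(o(-1)*(-7))*b(Y(-4)) = (4*(-7))*(4*(2 - 4)**2) = -112*(-2)**2 = -112*4 = -28*16 = -448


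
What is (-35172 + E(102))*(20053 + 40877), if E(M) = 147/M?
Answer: -36430016535/17 ≈ -2.1429e+9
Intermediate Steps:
(-35172 + E(102))*(20053 + 40877) = (-35172 + 147/102)*(20053 + 40877) = (-35172 + 147*(1/102))*60930 = (-35172 + 49/34)*60930 = -1195799/34*60930 = -36430016535/17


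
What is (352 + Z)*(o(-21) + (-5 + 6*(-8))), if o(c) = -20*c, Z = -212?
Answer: 51380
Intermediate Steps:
(352 + Z)*(o(-21) + (-5 + 6*(-8))) = (352 - 212)*(-20*(-21) + (-5 + 6*(-8))) = 140*(420 + (-5 - 48)) = 140*(420 - 53) = 140*367 = 51380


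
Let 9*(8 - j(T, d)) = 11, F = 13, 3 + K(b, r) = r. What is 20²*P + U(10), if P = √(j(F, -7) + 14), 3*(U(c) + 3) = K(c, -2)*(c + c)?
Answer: -109/3 + 400*√187/3 ≈ 1787.0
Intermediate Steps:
K(b, r) = -3 + r
j(T, d) = 61/9 (j(T, d) = 8 - ⅑*11 = 8 - 11/9 = 61/9)
U(c) = -3 - 10*c/3 (U(c) = -3 + ((-3 - 2)*(c + c))/3 = -3 + (-10*c)/3 = -3 - 10*c/3)
P = √187/3 (P = √(61/9 + 14) = √(187/9) = √187/3 ≈ 4.5583)
20²*P + U(10) = 20²*(√187/3) + (-3 - 10/3*10) = 400*(√187/3) + (-3 - 100/3) = 400*√187/3 - 109/3 = -109/3 + 400*√187/3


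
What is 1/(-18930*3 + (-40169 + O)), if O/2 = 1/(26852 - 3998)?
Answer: -11427/1107950492 ≈ -1.0314e-5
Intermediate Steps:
O = 1/11427 (O = 2/(26852 - 3998) = 2/22854 = 2*(1/22854) = 1/11427 ≈ 8.7512e-5)
1/(-18930*3 + (-40169 + O)) = 1/(-18930*3 + (-40169 + 1/11427)) = 1/(-56790 - 459011162/11427) = 1/(-1107950492/11427) = -11427/1107950492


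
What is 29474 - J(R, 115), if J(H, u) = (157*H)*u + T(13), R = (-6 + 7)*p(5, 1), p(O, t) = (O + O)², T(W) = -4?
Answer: -1776022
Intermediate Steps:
p(O, t) = 4*O² (p(O, t) = (2*O)² = 4*O²)
R = 100 (R = (-6 + 7)*(4*5²) = 1*(4*25) = 1*100 = 100)
J(H, u) = -4 + 157*H*u (J(H, u) = (157*H)*u - 4 = 157*H*u - 4 = -4 + 157*H*u)
29474 - J(R, 115) = 29474 - (-4 + 157*100*115) = 29474 - (-4 + 1805500) = 29474 - 1*1805496 = 29474 - 1805496 = -1776022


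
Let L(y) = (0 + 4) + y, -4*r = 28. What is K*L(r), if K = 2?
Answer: -6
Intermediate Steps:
r = -7 (r = -¼*28 = -7)
L(y) = 4 + y
K*L(r) = 2*(4 - 7) = 2*(-3) = -6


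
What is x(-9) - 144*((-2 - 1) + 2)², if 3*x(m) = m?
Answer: -147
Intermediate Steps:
x(m) = m/3
x(-9) - 144*((-2 - 1) + 2)² = (⅓)*(-9) - 144*((-2 - 1) + 2)² = -3 - 144*(-3 + 2)² = -3 - 144*(-1)² = -3 - 144*1 = -3 - 144 = -147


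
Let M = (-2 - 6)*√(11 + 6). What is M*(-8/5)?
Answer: 64*√17/5 ≈ 52.776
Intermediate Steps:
M = -8*√17 ≈ -32.985
M*(-8/5) = (-8*√17)*(-8/5) = (-8*√17)*(-8*⅕) = -8*√17*(-8/5) = 64*√17/5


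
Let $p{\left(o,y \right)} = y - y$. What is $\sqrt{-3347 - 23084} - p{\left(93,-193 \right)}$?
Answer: $i \sqrt{26431} \approx 162.58 i$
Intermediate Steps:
$p{\left(o,y \right)} = 0$
$\sqrt{-3347 - 23084} - p{\left(93,-193 \right)} = \sqrt{-3347 - 23084} - 0 = \sqrt{-26431} + 0 = i \sqrt{26431} + 0 = i \sqrt{26431}$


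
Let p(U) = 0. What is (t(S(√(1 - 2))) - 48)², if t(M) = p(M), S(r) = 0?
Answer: 2304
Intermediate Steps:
t(M) = 0
(t(S(√(1 - 2))) - 48)² = (0 - 48)² = (-48)² = 2304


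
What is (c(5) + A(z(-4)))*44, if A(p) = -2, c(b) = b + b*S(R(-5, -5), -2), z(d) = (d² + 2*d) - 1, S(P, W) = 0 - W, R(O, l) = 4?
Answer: 572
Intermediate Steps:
S(P, W) = -W
z(d) = -1 + d² + 2*d
c(b) = 3*b (c(b) = b + b*(-1*(-2)) = b + b*2 = b + 2*b = 3*b)
(c(5) + A(z(-4)))*44 = (3*5 - 2)*44 = (15 - 2)*44 = 13*44 = 572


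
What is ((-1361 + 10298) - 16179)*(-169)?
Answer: 1223898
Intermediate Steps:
((-1361 + 10298) - 16179)*(-169) = (8937 - 16179)*(-169) = -7242*(-169) = 1223898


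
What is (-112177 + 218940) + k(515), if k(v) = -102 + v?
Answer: 107176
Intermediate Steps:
(-112177 + 218940) + k(515) = (-112177 + 218940) + (-102 + 515) = 106763 + 413 = 107176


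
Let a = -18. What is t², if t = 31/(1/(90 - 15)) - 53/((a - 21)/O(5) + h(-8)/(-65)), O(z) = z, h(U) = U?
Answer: 1354011504400/249001 ≈ 5.4378e+6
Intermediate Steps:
t = 1163620/499 (t = 31/(1/(90 - 15)) - 53/((-18 - 21)/5 - 8/(-65)) = 31/(1/75) - 53/(-39*⅕ - 8*(-1/65)) = 31/(1/75) - 53/(-39/5 + 8/65) = 31*75 - 53/(-499/65) = 2325 - 53*(-65/499) = 2325 + 3445/499 = 1163620/499 ≈ 2331.9)
t² = (1163620/499)² = 1354011504400/249001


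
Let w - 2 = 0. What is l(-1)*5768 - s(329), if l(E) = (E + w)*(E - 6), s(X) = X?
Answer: -40705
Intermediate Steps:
w = 2 (w = 2 + 0 = 2)
l(E) = (-6 + E)*(2 + E) (l(E) = (E + 2)*(E - 6) = (2 + E)*(-6 + E) = (-6 + E)*(2 + E))
l(-1)*5768 - s(329) = (-12 + (-1)² - 4*(-1))*5768 - 1*329 = (-12 + 1 + 4)*5768 - 329 = -7*5768 - 329 = -40376 - 329 = -40705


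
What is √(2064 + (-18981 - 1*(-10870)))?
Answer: I*√6047 ≈ 77.762*I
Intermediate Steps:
√(2064 + (-18981 - 1*(-10870))) = √(2064 + (-18981 + 10870)) = √(2064 - 8111) = √(-6047) = I*√6047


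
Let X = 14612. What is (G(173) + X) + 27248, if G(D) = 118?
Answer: 41978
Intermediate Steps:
(G(173) + X) + 27248 = (118 + 14612) + 27248 = 14730 + 27248 = 41978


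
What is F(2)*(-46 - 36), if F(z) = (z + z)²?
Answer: -1312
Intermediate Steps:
F(z) = 4*z² (F(z) = (2*z)² = 4*z²)
F(2)*(-46 - 36) = (4*2²)*(-46 - 36) = (4*4)*(-82) = 16*(-82) = -1312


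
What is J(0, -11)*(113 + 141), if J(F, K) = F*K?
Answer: 0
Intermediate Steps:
J(0, -11)*(113 + 141) = (0*(-11))*(113 + 141) = 0*254 = 0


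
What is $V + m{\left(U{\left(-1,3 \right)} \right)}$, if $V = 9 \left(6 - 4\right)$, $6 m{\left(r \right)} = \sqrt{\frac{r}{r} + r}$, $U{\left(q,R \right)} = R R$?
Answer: $18 + \frac{\sqrt{10}}{6} \approx 18.527$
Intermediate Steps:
$U{\left(q,R \right)} = R^{2}$
$m{\left(r \right)} = \frac{\sqrt{1 + r}}{6}$ ($m{\left(r \right)} = \frac{\sqrt{\frac{r}{r} + r}}{6} = \frac{\sqrt{1 + r}}{6}$)
$V = 18$ ($V = 9 \cdot 2 = 18$)
$V + m{\left(U{\left(-1,3 \right)} \right)} = 18 + \frac{\sqrt{1 + 3^{2}}}{6} = 18 + \frac{\sqrt{1 + 9}}{6} = 18 + \frac{\sqrt{10}}{6}$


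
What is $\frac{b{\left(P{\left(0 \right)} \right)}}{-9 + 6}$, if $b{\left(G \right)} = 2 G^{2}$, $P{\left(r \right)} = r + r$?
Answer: $0$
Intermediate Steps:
$P{\left(r \right)} = 2 r$
$\frac{b{\left(P{\left(0 \right)} \right)}}{-9 + 6} = \frac{2 \left(2 \cdot 0\right)^{2}}{-9 + 6} = \frac{2 \cdot 0^{2}}{-3} = 2 \cdot 0 \left(- \frac{1}{3}\right) = 0 \left(- \frac{1}{3}\right) = 0$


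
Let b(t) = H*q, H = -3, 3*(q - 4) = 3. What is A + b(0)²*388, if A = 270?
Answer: 87570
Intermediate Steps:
q = 5 (q = 4 + (⅓)*3 = 4 + 1 = 5)
b(t) = -15 (b(t) = -3*5 = -15)
A + b(0)²*388 = 270 + (-15)²*388 = 270 + 225*388 = 270 + 87300 = 87570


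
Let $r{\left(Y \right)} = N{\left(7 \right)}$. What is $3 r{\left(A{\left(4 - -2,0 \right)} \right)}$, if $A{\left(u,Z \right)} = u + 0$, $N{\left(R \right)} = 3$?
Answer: $9$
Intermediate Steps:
$A{\left(u,Z \right)} = u$
$r{\left(Y \right)} = 3$
$3 r{\left(A{\left(4 - -2,0 \right)} \right)} = 3 \cdot 3 = 9$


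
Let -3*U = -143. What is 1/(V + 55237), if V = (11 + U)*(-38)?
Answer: 3/159023 ≈ 1.8865e-5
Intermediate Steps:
U = 143/3 (U = -⅓*(-143) = 143/3 ≈ 47.667)
V = -6688/3 (V = (11 + 143/3)*(-38) = (176/3)*(-38) = -6688/3 ≈ -2229.3)
1/(V + 55237) = 1/(-6688/3 + 55237) = 1/(159023/3) = 3/159023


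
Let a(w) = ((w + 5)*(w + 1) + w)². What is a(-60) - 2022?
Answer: 10142203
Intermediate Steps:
a(w) = (w + (1 + w)*(5 + w))² (a(w) = ((5 + w)*(1 + w) + w)² = ((1 + w)*(5 + w) + w)² = (w + (1 + w)*(5 + w))²)
a(-60) - 2022 = (5 + (-60)² + 7*(-60))² - 2022 = (5 + 3600 - 420)² - 2022 = 3185² - 2022 = 10144225 - 2022 = 10142203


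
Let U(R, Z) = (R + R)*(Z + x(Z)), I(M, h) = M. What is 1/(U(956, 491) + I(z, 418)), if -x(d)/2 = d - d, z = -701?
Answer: 1/938091 ≈ 1.0660e-6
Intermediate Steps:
x(d) = 0 (x(d) = -2*(d - d) = -2*0 = 0)
U(R, Z) = 2*R*Z (U(R, Z) = (R + R)*(Z + 0) = (2*R)*Z = 2*R*Z)
1/(U(956, 491) + I(z, 418)) = 1/(2*956*491 - 701) = 1/(938792 - 701) = 1/938091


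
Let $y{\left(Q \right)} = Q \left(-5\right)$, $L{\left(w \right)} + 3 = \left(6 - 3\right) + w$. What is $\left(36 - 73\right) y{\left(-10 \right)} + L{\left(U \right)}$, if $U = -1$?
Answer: $-1851$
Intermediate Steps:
$L{\left(w \right)} = w$ ($L{\left(w \right)} = -3 + \left(\left(6 - 3\right) + w\right) = -3 + \left(3 + w\right) = w$)
$y{\left(Q \right)} = - 5 Q$
$\left(36 - 73\right) y{\left(-10 \right)} + L{\left(U \right)} = \left(36 - 73\right) \left(\left(-5\right) \left(-10\right)\right) - 1 = \left(-37\right) 50 - 1 = -1850 - 1 = -1851$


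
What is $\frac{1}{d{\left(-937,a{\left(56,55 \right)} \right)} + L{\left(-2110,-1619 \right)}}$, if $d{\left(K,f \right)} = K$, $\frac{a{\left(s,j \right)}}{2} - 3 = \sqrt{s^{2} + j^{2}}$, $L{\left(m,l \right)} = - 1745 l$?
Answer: $\frac{1}{2824218} \approx 3.5408 \cdot 10^{-7}$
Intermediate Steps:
$a{\left(s,j \right)} = 6 + 2 \sqrt{j^{2} + s^{2}}$ ($a{\left(s,j \right)} = 6 + 2 \sqrt{s^{2} + j^{2}} = 6 + 2 \sqrt{j^{2} + s^{2}}$)
$\frac{1}{d{\left(-937,a{\left(56,55 \right)} \right)} + L{\left(-2110,-1619 \right)}} = \frac{1}{-937 - -2825155} = \frac{1}{-937 + 2825155} = \frac{1}{2824218}$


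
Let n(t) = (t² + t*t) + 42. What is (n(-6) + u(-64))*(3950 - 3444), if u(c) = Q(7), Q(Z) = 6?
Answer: 60720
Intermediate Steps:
n(t) = 42 + 2*t² (n(t) = (t² + t²) + 42 = 2*t² + 42 = 42 + 2*t²)
u(c) = 6
(n(-6) + u(-64))*(3950 - 3444) = ((42 + 2*(-6)²) + 6)*(3950 - 3444) = ((42 + 2*36) + 6)*506 = ((42 + 72) + 6)*506 = (114 + 6)*506 = 120*506 = 60720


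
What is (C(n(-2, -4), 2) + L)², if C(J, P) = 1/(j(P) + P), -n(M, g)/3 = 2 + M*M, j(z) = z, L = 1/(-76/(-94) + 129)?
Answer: 39551521/595555216 ≈ 0.066411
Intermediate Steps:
L = 47/6101 (L = 1/(-76*(-1/94) + 129) = 1/(38/47 + 129) = 1/(6101/47) = 47/6101 ≈ 0.0077037)
n(M, g) = -6 - 3*M² (n(M, g) = -3*(2 + M*M) = -3*(2 + M²) = -6 - 3*M²)
C(J, P) = 1/(2*P) (C(J, P) = 1/(P + P) = 1/(2*P))
(C(n(-2, -4), 2) + L)² = ((½)/2 + 47/6101)² = ((½)*(½) + 47/6101)² = (¼ + 47/6101)² = (6289/24404)² = 39551521/595555216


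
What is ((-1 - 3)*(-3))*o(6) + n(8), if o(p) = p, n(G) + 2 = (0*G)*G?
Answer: 70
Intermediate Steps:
n(G) = -2 (n(G) = -2 + (0*G)*G = -2 + 0*G = -2 + 0 = -2)
((-1 - 3)*(-3))*o(6) + n(8) = ((-1 - 3)*(-3))*6 - 2 = -4*(-3)*6 - 2 = 12*6 - 2 = 72 - 2 = 70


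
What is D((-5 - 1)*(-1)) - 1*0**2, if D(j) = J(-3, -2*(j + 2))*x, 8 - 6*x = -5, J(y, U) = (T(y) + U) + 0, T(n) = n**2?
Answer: -91/6 ≈ -15.167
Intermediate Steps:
J(y, U) = U + y**2 (J(y, U) = (y**2 + U) + 0 = (U + y**2) + 0 = U + y**2)
x = 13/6 (x = 4/3 - 1/6*(-5) = 4/3 + 5/6 = 13/6 ≈ 2.1667)
D(j) = 65/6 - 13*j/3 (D(j) = (-2*(j + 2) + (-3)**2)*(13/6) = (-2*(2 + j) + 9)*(13/6) = ((-4 - 2*j) + 9)*(13/6) = (5 - 2*j)*(13/6) = 65/6 - 13*j/3)
D((-5 - 1)*(-1)) - 1*0**2 = (65/6 - 13*(-5 - 1)*(-1)/3) - 1*0**2 = (65/6 - (-26)*(-1)) - 1*0 = (65/6 - 13/3*6) + 0 = (65/6 - 26) + 0 = -91/6 + 0 = -91/6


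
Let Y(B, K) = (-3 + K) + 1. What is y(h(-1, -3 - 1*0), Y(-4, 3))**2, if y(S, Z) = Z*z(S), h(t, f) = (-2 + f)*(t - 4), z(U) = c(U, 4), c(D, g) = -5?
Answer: 25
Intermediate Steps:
z(U) = -5
Y(B, K) = -2 + K
h(t, f) = (-4 + t)*(-2 + f) (h(t, f) = (-2 + f)*(-4 + t) = (-4 + t)*(-2 + f))
y(S, Z) = -5*Z (y(S, Z) = Z*(-5) = -5*Z)
y(h(-1, -3 - 1*0), Y(-4, 3))**2 = (-5*(-2 + 3))**2 = (-5*1)**2 = (-5)**2 = 25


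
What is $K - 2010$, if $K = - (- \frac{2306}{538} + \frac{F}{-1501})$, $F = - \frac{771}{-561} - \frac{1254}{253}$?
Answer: $- \frac{3483147648620}{1736610469} \approx -2005.7$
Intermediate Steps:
$F = - \frac{15407}{4301}$ ($F = \left(-771\right) \left(- \frac{1}{561}\right) - \frac{114}{23} = \frac{257}{187} - \frac{114}{23} = - \frac{15407}{4301} \approx -3.5822$)
$K = \frac{7439394070}{1736610469}$ ($K = - (- \frac{2306}{538} - \frac{15407}{4301 \left(-1501\right)}) = - (\left(-2306\right) \frac{1}{538} - - \frac{15407}{6455801}) = - (- \frac{1153}{269} + \frac{15407}{6455801}) = \left(-1\right) \left(- \frac{7439394070}{1736610469}\right) = \frac{7439394070}{1736610469} \approx 4.2839$)
$K - 2010 = \frac{7439394070}{1736610469} - 2010 = - \frac{3483147648620}{1736610469}$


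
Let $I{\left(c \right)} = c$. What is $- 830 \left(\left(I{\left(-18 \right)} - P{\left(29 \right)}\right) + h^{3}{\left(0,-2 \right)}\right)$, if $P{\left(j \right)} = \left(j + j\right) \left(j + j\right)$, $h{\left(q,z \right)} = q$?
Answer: $2807060$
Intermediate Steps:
$P{\left(j \right)} = 4 j^{2}$ ($P{\left(j \right)} = 2 j 2 j = 4 j^{2}$)
$- 830 \left(\left(I{\left(-18 \right)} - P{\left(29 \right)}\right) + h^{3}{\left(0,-2 \right)}\right) = - 830 \left(\left(-18 - 4 \cdot 29^{2}\right) + 0^{3}\right) = - 830 \left(\left(-18 - 4 \cdot 841\right) + 0\right) = - 830 \left(\left(-18 - 3364\right) + 0\right) = - 830 \left(-3382 + 0\right) = \left(-830\right) \left(-3382\right) = 2807060$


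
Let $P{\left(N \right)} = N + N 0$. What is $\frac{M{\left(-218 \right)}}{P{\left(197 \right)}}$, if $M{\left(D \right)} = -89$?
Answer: $- \frac{89}{197} \approx -0.45178$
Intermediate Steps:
$P{\left(N \right)} = N$ ($P{\left(N \right)} = N + 0 = N$)
$\frac{M{\left(-218 \right)}}{P{\left(197 \right)}} = - \frac{89}{197}$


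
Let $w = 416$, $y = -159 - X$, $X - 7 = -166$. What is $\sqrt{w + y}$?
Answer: $4 \sqrt{26} \approx 20.396$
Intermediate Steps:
$X = -159$ ($X = 7 - 166 = -159$)
$y = 0$ ($y = -159 - -159 = -159 + 159 = 0$)
$\sqrt{w + y} = \sqrt{416 + 0} = \sqrt{416} = 4 \sqrt{26}$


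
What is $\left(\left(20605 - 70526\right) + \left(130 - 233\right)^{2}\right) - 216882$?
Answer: $-256194$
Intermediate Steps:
$\left(\left(20605 - 70526\right) + \left(130 - 233\right)^{2}\right) - 216882 = \left(\left(20605 - 70526\right) + \left(-103\right)^{2}\right) - 216882 = \left(-49921 + 10609\right) - 216882 = -39312 - 216882 = -256194$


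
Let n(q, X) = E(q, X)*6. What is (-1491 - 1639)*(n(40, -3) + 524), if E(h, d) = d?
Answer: -1583780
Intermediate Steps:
n(q, X) = 6*X (n(q, X) = X*6 = 6*X)
(-1491 - 1639)*(n(40, -3) + 524) = (-1491 - 1639)*(6*(-3) + 524) = -3130*(-18 + 524) = -3130*506 = -1583780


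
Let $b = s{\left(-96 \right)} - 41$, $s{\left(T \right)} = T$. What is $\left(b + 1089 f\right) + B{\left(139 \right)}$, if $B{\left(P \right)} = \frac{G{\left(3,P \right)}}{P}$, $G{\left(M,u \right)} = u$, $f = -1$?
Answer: $-1225$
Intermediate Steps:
$B{\left(P \right)} = 1$ ($B{\left(P \right)} = \frac{P}{P} = 1$)
$b = -137$ ($b = -96 - 41 = -137$)
$\left(b + 1089 f\right) + B{\left(139 \right)} = \left(-137 + 1089 \left(-1\right)\right) + 1 = \left(-137 - 1089\right) + 1 = -1226 + 1 = -1225$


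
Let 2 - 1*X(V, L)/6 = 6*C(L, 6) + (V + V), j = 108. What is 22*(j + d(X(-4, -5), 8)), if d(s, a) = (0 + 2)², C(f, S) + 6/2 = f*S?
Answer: 2464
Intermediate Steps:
C(f, S) = -3 + S*f (C(f, S) = -3 + f*S = -3 + S*f)
X(V, L) = 120 - 216*L - 12*V (X(V, L) = 12 - 6*(6*(-3 + 6*L) + (V + V)) = 12 - 6*((-18 + 36*L) + 2*V) = 12 - 6*(-18 + 2*V + 36*L) = 12 + (108 - 216*L - 12*V) = 120 - 216*L - 12*V)
d(s, a) = 4 (d(s, a) = 2² = 4)
22*(j + d(X(-4, -5), 8)) = 22*(108 + 4) = 22*112 = 2464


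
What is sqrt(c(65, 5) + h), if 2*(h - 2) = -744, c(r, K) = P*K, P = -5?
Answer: I*sqrt(395) ≈ 19.875*I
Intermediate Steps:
c(r, K) = -5*K
h = -370 (h = 2 + (1/2)*(-744) = 2 - 372 = -370)
sqrt(c(65, 5) + h) = sqrt(-5*5 - 370) = sqrt(-25 - 370) = sqrt(-395) = I*sqrt(395)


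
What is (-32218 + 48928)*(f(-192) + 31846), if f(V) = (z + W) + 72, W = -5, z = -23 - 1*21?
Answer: 532530990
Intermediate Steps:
z = -44 (z = -23 - 21 = -44)
f(V) = 23 (f(V) = (-44 - 5) + 72 = -49 + 72 = 23)
(-32218 + 48928)*(f(-192) + 31846) = (-32218 + 48928)*(23 + 31846) = 16710*31869 = 532530990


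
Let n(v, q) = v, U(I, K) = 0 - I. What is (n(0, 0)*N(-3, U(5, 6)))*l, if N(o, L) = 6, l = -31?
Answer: 0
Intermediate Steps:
U(I, K) = -I
(n(0, 0)*N(-3, U(5, 6)))*l = (0*6)*(-31) = 0*(-31) = 0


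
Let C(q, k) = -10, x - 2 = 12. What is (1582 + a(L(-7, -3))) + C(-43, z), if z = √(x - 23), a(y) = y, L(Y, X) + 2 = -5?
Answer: 1565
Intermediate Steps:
x = 14 (x = 2 + 12 = 14)
L(Y, X) = -7 (L(Y, X) = -2 - 5 = -7)
z = 3*I (z = √(14 - 23) = √(-9) = 3*I ≈ 3.0*I)
(1582 + a(L(-7, -3))) + C(-43, z) = (1582 - 7) - 10 = 1575 - 10 = 1565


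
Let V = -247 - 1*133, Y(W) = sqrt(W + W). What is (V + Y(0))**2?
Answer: 144400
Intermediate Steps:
Y(W) = sqrt(2)*sqrt(W) (Y(W) = sqrt(2*W) = sqrt(2)*sqrt(W))
V = -380 (V = -247 - 133 = -380)
(V + Y(0))**2 = (-380 + sqrt(2)*sqrt(0))**2 = (-380 + sqrt(2)*0)**2 = (-380 + 0)**2 = (-380)**2 = 144400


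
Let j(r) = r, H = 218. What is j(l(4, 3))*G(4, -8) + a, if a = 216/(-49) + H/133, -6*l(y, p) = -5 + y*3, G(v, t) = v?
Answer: -20768/2793 ≈ -7.4357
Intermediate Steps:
l(y, p) = 5/6 - y/2 (l(y, p) = -(-5 + y*3)/6 = -(-5 + 3*y)/6 = 5/6 - y/2)
a = -2578/931 (a = 216/(-49) + 218/133 = 216*(-1/49) + 218*(1/133) = -216/49 + 218/133 = -2578/931 ≈ -2.7691)
j(l(4, 3))*G(4, -8) + a = (5/6 - 1/2*4)*4 - 2578/931 = (5/6 - 2)*4 - 2578/931 = -7/6*4 - 2578/931 = -14/3 - 2578/931 = -20768/2793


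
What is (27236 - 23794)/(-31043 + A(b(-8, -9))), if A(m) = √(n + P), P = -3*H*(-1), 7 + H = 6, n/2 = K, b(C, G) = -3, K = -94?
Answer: -53425003/481834020 - 1721*I*√191/481834020 ≈ -0.11088 - 4.9363e-5*I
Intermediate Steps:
n = -188 (n = 2*(-94) = -188)
H = -1 (H = -7 + 6 = -1)
P = -3 (P = -3*(-1)*(-1) = 3*(-1) = -3)
A(m) = I*√191 (A(m) = √(-188 - 3) = √(-191) = I*√191)
(27236 - 23794)/(-31043 + A(b(-8, -9))) = (27236 - 23794)/(-31043 + I*√191) = 3442/(-31043 + I*√191)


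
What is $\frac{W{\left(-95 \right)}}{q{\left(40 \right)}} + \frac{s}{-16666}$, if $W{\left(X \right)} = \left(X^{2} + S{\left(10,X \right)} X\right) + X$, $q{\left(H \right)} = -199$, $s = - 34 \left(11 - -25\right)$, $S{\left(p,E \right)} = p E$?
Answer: $- \frac{826345152}{1658267} \approx -498.32$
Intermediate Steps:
$S{\left(p,E \right)} = E p$
$s = -1224$ ($s = - 34 \left(11 + 25\right) = \left(-34\right) 36 = -1224$)
$W{\left(X \right)} = X + 11 X^{2}$ ($W{\left(X \right)} = \left(X^{2} + X 10 X\right) + X = \left(X^{2} + 10 X X\right) + X = \left(X^{2} + 10 X^{2}\right) + X = 11 X^{2} + X = X + 11 X^{2}$)
$\frac{W{\left(-95 \right)}}{q{\left(40 \right)}} + \frac{s}{-16666} = \frac{\left(-95\right) \left(1 + 11 \left(-95\right)\right)}{-199} - \frac{1224}{-16666} = - 95 \left(1 - 1045\right) \left(- \frac{1}{199}\right) - - \frac{612}{8333} = \left(-95\right) \left(-1044\right) \left(- \frac{1}{199}\right) + \frac{612}{8333} = 99180 \left(- \frac{1}{199}\right) + \frac{612}{8333} = - \frac{99180}{199} + \frac{612}{8333} = - \frac{826345152}{1658267}$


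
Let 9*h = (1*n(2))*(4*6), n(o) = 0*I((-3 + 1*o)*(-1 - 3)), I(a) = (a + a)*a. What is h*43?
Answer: 0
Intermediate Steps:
I(a) = 2*a**2 (I(a) = (2*a)*a = 2*a**2)
n(o) = 0 (n(o) = 0*(2*((-3 + 1*o)*(-1 - 3))**2) = 0*(2*((-3 + o)*(-4))**2) = 0*(2*(12 - 4*o)**2) = 0)
h = 0 (h = ((1*0)*(4*6))/9 = (0*24)/9 = (1/9)*0 = 0)
h*43 = 0*43 = 0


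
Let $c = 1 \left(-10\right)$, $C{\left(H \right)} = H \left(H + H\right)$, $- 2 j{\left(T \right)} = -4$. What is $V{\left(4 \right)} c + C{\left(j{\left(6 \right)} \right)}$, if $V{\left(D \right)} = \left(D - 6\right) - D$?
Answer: $68$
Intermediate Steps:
$V{\left(D \right)} = -6$ ($V{\left(D \right)} = \left(D - 6\right) - D = \left(-6 + D\right) - D = -6$)
$j{\left(T \right)} = 2$ ($j{\left(T \right)} = \left(- \frac{1}{2}\right) \left(-4\right) = 2$)
$C{\left(H \right)} = 2 H^{2}$ ($C{\left(H \right)} = H 2 H = 2 H^{2}$)
$c = -10$
$V{\left(4 \right)} c + C{\left(j{\left(6 \right)} \right)} = \left(-6\right) \left(-10\right) + 2 \cdot 2^{2} = 60 + 2 \cdot 4 = 60 + 8 = 68$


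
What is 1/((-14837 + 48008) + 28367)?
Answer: 1/61538 ≈ 1.6250e-5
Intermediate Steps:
1/((-14837 + 48008) + 28367) = 1/(33171 + 28367) = 1/61538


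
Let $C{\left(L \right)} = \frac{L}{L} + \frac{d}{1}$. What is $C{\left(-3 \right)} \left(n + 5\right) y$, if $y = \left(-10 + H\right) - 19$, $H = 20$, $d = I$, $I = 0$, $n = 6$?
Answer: $-99$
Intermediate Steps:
$d = 0$
$C{\left(L \right)} = 1$ ($C{\left(L \right)} = \frac{L}{L} + \frac{0}{1} = 1 + 0 \cdot 1 = 1 + 0 = 1$)
$y = -9$ ($y = \left(-10 + 20\right) - 19 = 10 - 19 = -9$)
$C{\left(-3 \right)} \left(n + 5\right) y = 1 \left(6 + 5\right) \left(-9\right) = 1 \cdot 11 \left(-9\right) = 11 \left(-9\right) = -99$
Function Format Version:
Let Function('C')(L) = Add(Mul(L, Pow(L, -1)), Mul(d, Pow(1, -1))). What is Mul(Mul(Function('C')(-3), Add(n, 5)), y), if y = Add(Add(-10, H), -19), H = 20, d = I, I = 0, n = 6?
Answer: -99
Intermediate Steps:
d = 0
Function('C')(L) = 1 (Function('C')(L) = Add(Mul(L, Pow(L, -1)), Mul(0, Pow(1, -1))) = Add(1, Mul(0, 1)) = Add(1, 0) = 1)
y = -9 (y = Add(Add(-10, 20), -19) = Add(10, -19) = -9)
Mul(Mul(Function('C')(-3), Add(n, 5)), y) = Mul(Mul(1, Add(6, 5)), -9) = Mul(Mul(1, 11), -9) = Mul(11, -9) = -99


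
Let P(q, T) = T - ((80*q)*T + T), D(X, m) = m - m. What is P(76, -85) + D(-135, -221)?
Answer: 516800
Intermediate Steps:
D(X, m) = 0
P(q, T) = -80*T*q (P(q, T) = T - (80*T*q + T) = T - (T + 80*T*q) = T + (-T - 80*T*q) = -80*T*q)
P(76, -85) + D(-135, -221) = -80*(-85)*76 + 0 = 516800 + 0 = 516800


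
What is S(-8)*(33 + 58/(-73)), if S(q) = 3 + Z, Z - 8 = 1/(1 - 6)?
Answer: 126954/365 ≈ 347.82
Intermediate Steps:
Z = 39/5 (Z = 8 + 1/(1 - 6) = 8 + 1/(-5) = 8 - 1/5 = 39/5 ≈ 7.8000)
S(q) = 54/5 (S(q) = 3 + 39/5 = 54/5)
S(-8)*(33 + 58/(-73)) = 54*(33 + 58/(-73))/5 = 54*(33 + 58*(-1/73))/5 = 54*(33 - 58/73)/5 = (54/5)*(2351/73) = 126954/365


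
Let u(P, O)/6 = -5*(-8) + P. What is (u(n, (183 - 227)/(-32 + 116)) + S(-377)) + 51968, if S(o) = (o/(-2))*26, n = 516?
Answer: 60205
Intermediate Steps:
S(o) = -13*o (S(o) = (o*(-1/2))*26 = -o/2*26 = -13*o)
u(P, O) = 240 + 6*P (u(P, O) = 6*(-5*(-8) + P) = 6*(40 + P) = 240 + 6*P)
(u(n, (183 - 227)/(-32 + 116)) + S(-377)) + 51968 = ((240 + 6*516) - 13*(-377)) + 51968 = ((240 + 3096) + 4901) + 51968 = (3336 + 4901) + 51968 = 8237 + 51968 = 60205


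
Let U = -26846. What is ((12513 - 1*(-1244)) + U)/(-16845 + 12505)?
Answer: 13089/4340 ≈ 3.0159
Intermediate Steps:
((12513 - 1*(-1244)) + U)/(-16845 + 12505) = ((12513 - 1*(-1244)) - 26846)/(-16845 + 12505) = ((12513 + 1244) - 26846)/(-4340) = (13757 - 26846)*(-1/4340) = -13089*(-1/4340) = 13089/4340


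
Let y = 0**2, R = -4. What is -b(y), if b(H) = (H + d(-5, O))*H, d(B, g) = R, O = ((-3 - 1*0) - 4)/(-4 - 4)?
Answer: 0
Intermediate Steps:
O = 7/8 (O = ((-3 + 0) - 4)/(-8) = (-3 - 4)*(-1/8) = -7*(-1/8) = 7/8 ≈ 0.87500)
d(B, g) = -4
y = 0
b(H) = H*(-4 + H) (b(H) = (H - 4)*H = (-4 + H)*H = H*(-4 + H))
-b(y) = -0*(-4 + 0) = -0*(-4) = -1*0 = 0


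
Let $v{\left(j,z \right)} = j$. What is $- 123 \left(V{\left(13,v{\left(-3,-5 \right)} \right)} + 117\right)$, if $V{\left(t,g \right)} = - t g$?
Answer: $-19188$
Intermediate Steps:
$V{\left(t,g \right)} = - g t$
$- 123 \left(V{\left(13,v{\left(-3,-5 \right)} \right)} + 117\right) = - 123 \left(\left(-1\right) \left(-3\right) 13 + 117\right) = - 123 \left(39 + 117\right) = \left(-123\right) 156 = -19188$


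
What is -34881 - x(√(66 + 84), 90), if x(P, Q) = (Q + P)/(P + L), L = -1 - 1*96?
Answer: -322954299/9259 + 935*√6/9259 ≈ -34880.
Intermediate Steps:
L = -97 (L = -1 - 96 = -97)
x(P, Q) = (P + Q)/(-97 + P) (x(P, Q) = (Q + P)/(P - 97) = (P + Q)/(-97 + P))
-34881 - x(√(66 + 84), 90) = -34881 - (√(66 + 84) + 90)/(-97 + √(66 + 84)) = -34881 - (√150 + 90)/(-97 + √150) = -34881 - (5*√6 + 90)/(-97 + 5*√6) = -34881 - (90 + 5*√6)/(-97 + 5*√6)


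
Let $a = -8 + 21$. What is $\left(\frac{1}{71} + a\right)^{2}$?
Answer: $\frac{853776}{5041} \approx 169.37$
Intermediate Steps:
$a = 13$
$\left(\frac{1}{71} + a\right)^{2} = \left(\frac{1}{71} + 13\right)^{2} = \left(\frac{924}{71}\right)^{2} = \frac{853776}{5041}$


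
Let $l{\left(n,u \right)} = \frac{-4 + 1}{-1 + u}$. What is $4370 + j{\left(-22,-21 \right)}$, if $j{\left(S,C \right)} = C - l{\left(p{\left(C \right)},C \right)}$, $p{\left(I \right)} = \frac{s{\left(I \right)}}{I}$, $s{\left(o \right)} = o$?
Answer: $\frac{95675}{22} \approx 4348.9$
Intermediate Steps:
$p{\left(I \right)} = 1$ ($p{\left(I \right)} = \frac{I}{I} = 1$)
$l{\left(n,u \right)} = - \frac{3}{-1 + u}$
$j{\left(S,C \right)} = C + \frac{3}{-1 + C}$ ($j{\left(S,C \right)} = C - - \frac{3}{-1 + C} = C + \frac{3}{-1 + C}$)
$4370 + j{\left(-22,-21 \right)} = 4370 + \frac{3 - 21 \left(-1 - 21\right)}{-1 - 21} = 4370 + \frac{3 - -462}{-22} = 4370 - \frac{3 + 462}{22} = 4370 - \frac{465}{22} = \frac{95675}{22}$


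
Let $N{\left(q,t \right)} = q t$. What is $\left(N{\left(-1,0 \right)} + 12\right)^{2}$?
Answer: $144$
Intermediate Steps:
$\left(N{\left(-1,0 \right)} + 12\right)^{2} = \left(\left(-1\right) 0 + 12\right)^{2} = \left(0 + 12\right)^{2} = 12^{2} = 144$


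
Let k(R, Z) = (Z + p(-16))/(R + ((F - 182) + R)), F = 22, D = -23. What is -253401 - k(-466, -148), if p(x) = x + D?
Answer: -276714079/1092 ≈ -2.5340e+5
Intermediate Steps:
p(x) = -23 + x (p(x) = x - 23 = -23 + x)
k(R, Z) = (-39 + Z)/(-160 + 2*R) (k(R, Z) = (Z + (-23 - 16))/(R + ((22 - 182) + R)) = (Z - 39)/(R + (-160 + R)) = (-39 + Z)/(-160 + 2*R))
-253401 - k(-466, -148) = -253401 - (-39 - 148)/(2*(-80 - 466)) = -253401 - (-187)/(2*(-546)) = -253401 - (-1)*(-187)/(2*546) = -253401 - 1*187/1092 = -253401 - 187/1092 = -276714079/1092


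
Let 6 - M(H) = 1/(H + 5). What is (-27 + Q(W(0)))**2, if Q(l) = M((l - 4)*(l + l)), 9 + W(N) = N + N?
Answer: 25200400/57121 ≈ 441.18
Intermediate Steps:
M(H) = 6 - 1/(5 + H) (M(H) = 6 - 1/(H + 5) = 6 - 1/(5 + H))
W(N) = -9 + 2*N (W(N) = -9 + (N + N) = -9 + 2*N)
Q(l) = (29 + 12*l*(-4 + l))/(5 + 2*l*(-4 + l)) (Q(l) = (29 + 6*((l - 4)*(l + l)))/(5 + (l - 4)*(l + l)) = (29 + 6*((-4 + l)*(2*l)))/(5 + (-4 + l)*(2*l)) = (29 + 6*(2*l*(-4 + l)))/(5 + 2*l*(-4 + l)) = (29 + 12*l*(-4 + l))/(5 + 2*l*(-4 + l)))
(-27 + Q(W(0)))**2 = (-27 + (29 + 12*(-9 + 2*0)*(-4 + (-9 + 2*0)))/(5 + 2*(-9 + 2*0)*(-4 + (-9 + 2*0))))**2 = (-27 + (29 + 12*(-9 + 0)*(-4 + (-9 + 0)))/(5 + 2*(-9 + 0)*(-4 + (-9 + 0))))**2 = (-27 + (29 + 12*(-9)*(-4 - 9))/(5 + 2*(-9)*(-4 - 9)))**2 = (-27 + (29 + 12*(-9)*(-13))/(5 + 2*(-9)*(-13)))**2 = (-27 + (29 + 1404)/(5 + 234))**2 = (-27 + 1433/239)**2 = (-5020/239)**2 = 25200400/57121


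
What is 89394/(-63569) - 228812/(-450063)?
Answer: -25687581794/28610054847 ≈ -0.89785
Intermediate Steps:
89394/(-63569) - 228812/(-450063) = 89394*(-1/63569) - 228812*(-1/450063) = -89394/63569 + 228812/450063 = -25687581794/28610054847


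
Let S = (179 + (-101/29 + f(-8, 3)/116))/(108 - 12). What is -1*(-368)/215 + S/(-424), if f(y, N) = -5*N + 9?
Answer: 866598121/507578880 ≈ 1.7073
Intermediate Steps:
f(y, N) = 9 - 5*N
S = 10177/5568 (S = (179 + (-101/29 + (9 - 5*3)/116))/(108 - 12) = (179 + (-101*1/29 + (9 - 15)*(1/116)))/96 = (179 + (-101/29 - 6*1/116))*(1/96) = (179 + (-101/29 - 3/58))*(1/96) = (179 - 205/58)*(1/96) = (10177/58)*(1/96) = 10177/5568 ≈ 1.8278)
-1*(-368)/215 + S/(-424) = -1*(-368)/215 + (10177/5568)/(-424) = 368*(1/215) + (10177/5568)*(-1/424) = 368/215 - 10177/2360832 = 866598121/507578880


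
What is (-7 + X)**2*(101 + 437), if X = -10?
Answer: 155482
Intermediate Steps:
(-7 + X)**2*(101 + 437) = (-7 - 10)**2*(101 + 437) = (-17)**2*538 = 289*538 = 155482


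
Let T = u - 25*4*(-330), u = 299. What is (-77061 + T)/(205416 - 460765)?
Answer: 43762/255349 ≈ 0.17138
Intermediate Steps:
T = 33299 (T = 299 - 25*4*(-330) = 299 - 100*(-330) = 299 + 33000 = 33299)
(-77061 + T)/(205416 - 460765) = (-77061 + 33299)/(205416 - 460765) = -43762/(-255349) = -43762*(-1/255349) = 43762/255349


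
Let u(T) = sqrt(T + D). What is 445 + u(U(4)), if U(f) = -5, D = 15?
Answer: 445 + sqrt(10) ≈ 448.16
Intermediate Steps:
u(T) = sqrt(15 + T) (u(T) = sqrt(T + 15) = sqrt(15 + T))
445 + u(U(4)) = 445 + sqrt(15 - 5) = 445 + sqrt(10)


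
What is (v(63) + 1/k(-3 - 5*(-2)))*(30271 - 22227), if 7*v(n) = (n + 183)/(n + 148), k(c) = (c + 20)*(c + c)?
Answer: 54276890/39879 ≈ 1361.0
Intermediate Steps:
k(c) = 2*c*(20 + c) (k(c) = (20 + c)*(2*c) = 2*c*(20 + c))
v(n) = (183 + n)/(7*(148 + n)) (v(n) = ((n + 183)/(n + 148))/7 = ((183 + n)/(148 + n))/7 = (183 + n)/(7*(148 + n)))
(v(63) + 1/k(-3 - 5*(-2)))*(30271 - 22227) = ((183 + 63)/(7*(148 + 63)) + 1/(2*(-3 - 5*(-2))*(20 + (-3 - 5*(-2)))))*(30271 - 22227) = ((⅐)*246/211 + 1/(2*(-3 + 10)*(20 + (-3 + 10))))*8044 = ((⅐)*(1/211)*246 + 1/(2*7*(20 + 7)))*8044 = (246/1477 + 1/(2*7*27))*8044 = (246/1477 + 1/378)*8044 = (13495/79758)*8044 = 54276890/39879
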